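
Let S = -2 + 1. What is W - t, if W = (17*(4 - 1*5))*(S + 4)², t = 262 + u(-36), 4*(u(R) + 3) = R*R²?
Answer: 11252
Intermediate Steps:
S = -1
u(R) = -3 + R³/4 (u(R) = -3 + (R*R²)/4 = -3 + R³/4)
t = -11405 (t = 262 + (-3 + (¼)*(-36)³) = 262 + (-3 + (¼)*(-46656)) = 262 + (-3 - 11664) = 262 - 11667 = -11405)
W = -153 (W = (17*(4 - 1*5))*(-1 + 4)² = (17*(4 - 5))*3² = (17*(-1))*9 = -17*9 = -153)
W - t = -153 - 1*(-11405) = -153 + 11405 = 11252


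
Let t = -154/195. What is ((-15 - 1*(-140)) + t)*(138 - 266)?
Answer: -3100288/195 ≈ -15899.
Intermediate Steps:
t = -154/195 (t = -154*1/195 = -154/195 ≈ -0.78974)
((-15 - 1*(-140)) + t)*(138 - 266) = ((-15 - 1*(-140)) - 154/195)*(138 - 266) = ((-15 + 140) - 154/195)*(-128) = (125 - 154/195)*(-128) = (24221/195)*(-128) = -3100288/195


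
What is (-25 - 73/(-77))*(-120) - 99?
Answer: 214617/77 ≈ 2787.2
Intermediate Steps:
(-25 - 73/(-77))*(-120) - 99 = (-25 - 73*(-1/77))*(-120) - 99 = (-25 + 73/77)*(-120) - 99 = -1852/77*(-120) - 99 = 222240/77 - 99 = 214617/77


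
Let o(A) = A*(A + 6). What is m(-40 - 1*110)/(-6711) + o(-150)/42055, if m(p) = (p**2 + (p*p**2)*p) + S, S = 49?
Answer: -4258229418119/56446221 ≈ -75439.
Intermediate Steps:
o(A) = A*(6 + A)
m(p) = 49 + p**2 + p**4 (m(p) = (p**2 + (p*p**2)*p) + 49 = (p**2 + p**3*p) + 49 = (p**2 + p**4) + 49 = 49 + p**2 + p**4)
m(-40 - 1*110)/(-6711) + o(-150)/42055 = (49 + (-40 - 1*110)**2 + (-40 - 1*110)**4)/(-6711) - 150*(6 - 150)/42055 = (49 + (-40 - 110)**2 + (-40 - 110)**4)*(-1/6711) - 150*(-144)*(1/42055) = (49 + (-150)**2 + (-150)**4)*(-1/6711) + 21600*(1/42055) = (49 + 22500 + 506250000)*(-1/6711) + 4320/8411 = 506272549*(-1/6711) + 4320/8411 = -506272549/6711 + 4320/8411 = -4258229418119/56446221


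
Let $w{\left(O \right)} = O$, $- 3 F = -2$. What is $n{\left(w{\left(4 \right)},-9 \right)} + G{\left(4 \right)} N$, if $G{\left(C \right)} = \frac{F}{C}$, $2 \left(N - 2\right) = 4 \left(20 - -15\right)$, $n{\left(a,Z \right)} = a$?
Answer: $16$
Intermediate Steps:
$F = \frac{2}{3}$ ($F = \left(- \frac{1}{3}\right) \left(-2\right) = \frac{2}{3} \approx 0.66667$)
$N = 72$ ($N = 2 + \frac{4 \left(20 - -15\right)}{2} = 2 + \frac{4 \left(20 + 15\right)}{2} = 2 + \frac{4 \cdot 35}{2} = 2 + \frac{1}{2} \cdot 140 = 2 + 70 = 72$)
$G{\left(C \right)} = \frac{2}{3 C}$
$n{\left(w{\left(4 \right)},-9 \right)} + G{\left(4 \right)} N = 4 + \frac{2}{3 \cdot 4} \cdot 72 = 4 + \frac{2}{3} \cdot \frac{1}{4} \cdot 72 = 4 + \frac{1}{6} \cdot 72 = 4 + 12 = 16$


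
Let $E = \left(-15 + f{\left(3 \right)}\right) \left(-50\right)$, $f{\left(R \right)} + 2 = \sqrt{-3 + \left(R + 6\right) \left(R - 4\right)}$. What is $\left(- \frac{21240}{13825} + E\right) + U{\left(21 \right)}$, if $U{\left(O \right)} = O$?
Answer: $\frac{2404067}{2765} - 100 i \sqrt{3} \approx 869.46 - 173.21 i$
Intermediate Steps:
$f{\left(R \right)} = -2 + \sqrt{-3 + \left(-4 + R\right) \left(6 + R\right)}$ ($f{\left(R \right)} = -2 + \sqrt{-3 + \left(R + 6\right) \left(R - 4\right)} = -2 + \sqrt{-3 + \left(6 + R\right) \left(-4 + R\right)} = -2 + \sqrt{-3 + \left(-4 + R\right) \left(6 + R\right)}$)
$E = 850 - 100 i \sqrt{3}$ ($E = \left(-15 - \left(2 - \sqrt{-27 + 3^{2} + 2 \cdot 3}\right)\right) \left(-50\right) = \left(-15 - \left(2 - \sqrt{-27 + 9 + 6}\right)\right) \left(-50\right) = \left(-15 - \left(2 - \sqrt{-12}\right)\right) \left(-50\right) = \left(-15 - \left(2 - 2 i \sqrt{3}\right)\right) \left(-50\right) = \left(-17 + 2 i \sqrt{3}\right) \left(-50\right) = 850 - 100 i \sqrt{3} \approx 850.0 - 173.21 i$)
$\left(- \frac{21240}{13825} + E\right) + U{\left(21 \right)} = \left(- \frac{21240}{13825} + \left(850 - 100 i \sqrt{3}\right)\right) + 21 = \left(\left(-21240\right) \frac{1}{13825} + \left(850 - 100 i \sqrt{3}\right)\right) + 21 = \left(- \frac{4248}{2765} + \left(850 - 100 i \sqrt{3}\right)\right) + 21 = \left(\frac{2346002}{2765} - 100 i \sqrt{3}\right) + 21 = \frac{2404067}{2765} - 100 i \sqrt{3}$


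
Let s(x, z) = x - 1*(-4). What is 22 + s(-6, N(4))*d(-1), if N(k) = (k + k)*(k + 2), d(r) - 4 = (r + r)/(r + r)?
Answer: 12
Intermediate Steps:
d(r) = 5 (d(r) = 4 + (r + r)/(r + r) = 4 + (2*r)/((2*r)) = 4 + (2*r)*(1/(2*r)) = 4 + 1 = 5)
N(k) = 2*k*(2 + k) (N(k) = (2*k)*(2 + k) = 2*k*(2 + k))
s(x, z) = 4 + x (s(x, z) = x + 4 = 4 + x)
22 + s(-6, N(4))*d(-1) = 22 + (4 - 6)*5 = 22 - 2*5 = 22 - 10 = 12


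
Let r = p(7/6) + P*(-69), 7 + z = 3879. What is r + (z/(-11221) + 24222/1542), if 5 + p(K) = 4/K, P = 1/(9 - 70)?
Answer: 2625097905/175911617 ≈ 14.923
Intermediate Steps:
z = 3872 (z = -7 + 3879 = 3872)
P = -1/61 (P = 1/(-61) = -1/61 ≈ -0.016393)
p(K) = -5 + 4/K
r = -188/427 (r = (-5 + 4/((7/6))) - 1/61*(-69) = (-5 + 4/((7*(⅙)))) + 69/61 = (-5 + 4/(7/6)) + 69/61 = (-5 + 4*(6/7)) + 69/61 = (-5 + 24/7) + 69/61 = -11/7 + 69/61 = -188/427 ≈ -0.44028)
r + (z/(-11221) + 24222/1542) = -188/427 + (3872/(-11221) + 24222/1542) = -188/427 + (3872*(-1/11221) + 24222*(1/1542)) = -188/427 + (-3872/11221 + 4037/257) = -188/427 + 44304073/2883797 = 2625097905/175911617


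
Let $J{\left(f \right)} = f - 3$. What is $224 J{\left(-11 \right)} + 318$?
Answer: $-2818$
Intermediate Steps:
$J{\left(f \right)} = -3 + f$
$224 J{\left(-11 \right)} + 318 = 224 \left(-3 - 11\right) + 318 = 224 \left(-14\right) + 318 = -3136 + 318 = -2818$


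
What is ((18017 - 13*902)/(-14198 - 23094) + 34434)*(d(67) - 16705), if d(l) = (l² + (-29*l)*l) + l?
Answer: -91383434589105/18646 ≈ -4.9010e+9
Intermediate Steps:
d(l) = l - 28*l² (d(l) = (l² - 29*l²) + l = -28*l² + l = l - 28*l²)
((18017 - 13*902)/(-14198 - 23094) + 34434)*(d(67) - 16705) = ((18017 - 13*902)/(-14198 - 23094) + 34434)*(67*(1 - 28*67) - 16705) = ((18017 - 11726)/(-37292) + 34434)*(67*(1 - 1876) - 16705) = (6291*(-1/37292) + 34434)*(67*(-1875) - 16705) = (-6291/37292 + 34434)*(-125625 - 16705) = (1284106437/37292)*(-142330) = -91383434589105/18646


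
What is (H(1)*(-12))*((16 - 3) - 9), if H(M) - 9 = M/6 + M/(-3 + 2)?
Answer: -392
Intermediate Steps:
H(M) = 9 - 5*M/6 (H(M) = 9 + (M/6 + M/(-3 + 2)) = 9 + (M*(1/6) + M/(-1)) = 9 + (M/6 + M*(-1)) = 9 + (M/6 - M) = 9 - 5*M/6)
(H(1)*(-12))*((16 - 3) - 9) = ((9 - 5/6*1)*(-12))*((16 - 3) - 9) = ((9 - 5/6)*(-12))*(13 - 9) = ((49/6)*(-12))*4 = -98*4 = -392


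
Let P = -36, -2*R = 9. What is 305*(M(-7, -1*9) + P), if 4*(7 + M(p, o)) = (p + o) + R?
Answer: -117425/8 ≈ -14678.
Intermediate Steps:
R = -9/2 (R = -½*9 = -9/2 ≈ -4.5000)
M(p, o) = -65/8 + o/4 + p/4 (M(p, o) = -7 + ((p + o) - 9/2)/4 = -7 + ((o + p) - 9/2)/4 = -7 + (-9/2 + o + p)/4 = -7 + (-9/8 + o/4 + p/4) = -65/8 + o/4 + p/4)
305*(M(-7, -1*9) + P) = 305*((-65/8 + (-1*9)/4 + (¼)*(-7)) - 36) = 305*((-65/8 + (¼)*(-9) - 7/4) - 36) = 305*((-65/8 - 9/4 - 7/4) - 36) = 305*(-97/8 - 36) = 305*(-385/8) = -117425/8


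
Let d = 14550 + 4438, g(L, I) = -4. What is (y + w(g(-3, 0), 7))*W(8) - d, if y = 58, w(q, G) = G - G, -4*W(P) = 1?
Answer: -38005/2 ≈ -19003.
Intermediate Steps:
W(P) = -1/4 (W(P) = -1/4*1 = -1/4)
w(q, G) = 0
d = 18988
(y + w(g(-3, 0), 7))*W(8) - d = (58 + 0)*(-1/4) - 1*18988 = 58*(-1/4) - 18988 = -29/2 - 18988 = -38005/2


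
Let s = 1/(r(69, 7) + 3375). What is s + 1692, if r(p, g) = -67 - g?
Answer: 5585293/3301 ≈ 1692.0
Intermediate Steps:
s = 1/3301 (s = 1/((-67 - 1*7) + 3375) = 1/((-67 - 7) + 3375) = 1/(-74 + 3375) = 1/3301 ≈ 0.00030294)
s + 1692 = 1/3301 + 1692 = 5585293/3301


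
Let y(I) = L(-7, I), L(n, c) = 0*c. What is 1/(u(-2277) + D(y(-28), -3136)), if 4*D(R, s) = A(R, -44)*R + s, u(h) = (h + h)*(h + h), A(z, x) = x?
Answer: 1/20738132 ≈ 4.8220e-8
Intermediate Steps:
L(n, c) = 0
y(I) = 0
u(h) = 4*h**2 (u(h) = (2*h)*(2*h) = 4*h**2)
D(R, s) = -11*R + s/4 (D(R, s) = (-44*R + s)/4 = (s - 44*R)/4 = -11*R + s/4)
1/(u(-2277) + D(y(-28), -3136)) = 1/(4*(-2277)**2 + (-11*0 + (1/4)*(-3136))) = 1/(4*5184729 + (0 - 784)) = 1/(20738916 - 784) = 1/20738132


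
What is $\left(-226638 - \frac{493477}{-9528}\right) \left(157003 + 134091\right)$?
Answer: $- \frac{314223366737689}{4764} \approx -6.5958 \cdot 10^{10}$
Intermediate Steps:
$\left(-226638 - \frac{493477}{-9528}\right) \left(157003 + 134091\right) = \left(-226638 - - \frac{493477}{9528}\right) 291094 = \left(-226638 + \frac{493477}{9528}\right) 291094 = \left(- \frac{2158913387}{9528}\right) 291094 = - \frac{314223366737689}{4764}$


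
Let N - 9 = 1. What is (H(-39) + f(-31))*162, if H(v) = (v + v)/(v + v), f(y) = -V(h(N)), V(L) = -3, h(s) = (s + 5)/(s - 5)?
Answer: 648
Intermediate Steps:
N = 10 (N = 9 + 1 = 10)
h(s) = (5 + s)/(-5 + s)
f(y) = 3 (f(y) = -1*(-3) = 3)
H(v) = 1 (H(v) = (2*v)/((2*v)) = (2*v)*(1/(2*v)) = 1)
(H(-39) + f(-31))*162 = (1 + 3)*162 = 4*162 = 648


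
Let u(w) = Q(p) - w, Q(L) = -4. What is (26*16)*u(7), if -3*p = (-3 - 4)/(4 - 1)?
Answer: -4576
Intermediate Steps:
p = 7/9 (p = -(-3 - 4)/(3*(4 - 1)) = -(-7)/(3*3) = -1/3*(-7/3) = 7/9 ≈ 0.77778)
u(w) = -4 - w
(26*16)*u(7) = (26*16)*(-4 - 1*7) = 416*(-4 - 7) = 416*(-11) = -4576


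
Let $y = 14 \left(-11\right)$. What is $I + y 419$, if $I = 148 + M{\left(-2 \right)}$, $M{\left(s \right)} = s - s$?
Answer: $-64378$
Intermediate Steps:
$M{\left(s \right)} = 0$
$I = 148$ ($I = 148 + 0 = 148$)
$y = -154$
$I + y 419 = 148 - 64526 = -64378$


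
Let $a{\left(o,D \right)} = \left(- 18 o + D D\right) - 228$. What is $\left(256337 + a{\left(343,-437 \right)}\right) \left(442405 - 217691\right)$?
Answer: $99077301456$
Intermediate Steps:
$a{\left(o,D \right)} = -228 + D^{2} - 18 o$ ($a{\left(o,D \right)} = \left(- 18 o + D^{2}\right) - 228 = \left(D^{2} - 18 o\right) - 228 = -228 + D^{2} - 18 o$)
$\left(256337 + a{\left(343,-437 \right)}\right) \left(442405 - 217691\right) = \left(256337 - \left(6402 - 190969\right)\right) \left(442405 - 217691\right) = \left(256337 - -184567\right) 224714 = \left(256337 + 184567\right) 224714 = 440904 \cdot 224714 = 99077301456$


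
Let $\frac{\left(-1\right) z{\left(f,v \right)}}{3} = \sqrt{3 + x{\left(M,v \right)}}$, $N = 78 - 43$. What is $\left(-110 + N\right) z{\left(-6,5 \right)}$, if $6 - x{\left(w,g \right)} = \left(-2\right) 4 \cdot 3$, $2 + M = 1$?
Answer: $225 \sqrt{33} \approx 1292.5$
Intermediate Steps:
$M = -1$ ($M = -2 + 1 = -1$)
$x{\left(w,g \right)} = 30$ ($x{\left(w,g \right)} = 6 - \left(-2\right) 4 \cdot 3 = 6 - \left(-8\right) 3 = 6 - -24 = 6 + 24 = 30$)
$N = 35$ ($N = 78 - 43 = 35$)
$z{\left(f,v \right)} = - 3 \sqrt{33}$ ($z{\left(f,v \right)} = - 3 \sqrt{3 + 30} = - 3 \sqrt{33}$)
$\left(-110 + N\right) z{\left(-6,5 \right)} = \left(-110 + 35\right) \left(- 3 \sqrt{33}\right) = - 75 \left(- 3 \sqrt{33}\right) = 225 \sqrt{33}$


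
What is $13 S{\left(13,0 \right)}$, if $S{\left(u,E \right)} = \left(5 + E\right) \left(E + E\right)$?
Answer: $0$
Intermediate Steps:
$S{\left(u,E \right)} = 2 E \left(5 + E\right)$ ($S{\left(u,E \right)} = \left(5 + E\right) 2 E = 2 E \left(5 + E\right)$)
$13 S{\left(13,0 \right)} = 13 \cdot 2 \cdot 0 \left(5 + 0\right) = 13 \cdot 2 \cdot 0 \cdot 5 = 13 \cdot 0 = 0$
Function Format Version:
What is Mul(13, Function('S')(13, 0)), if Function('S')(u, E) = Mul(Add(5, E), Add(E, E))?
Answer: 0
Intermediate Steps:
Function('S')(u, E) = Mul(2, E, Add(5, E)) (Function('S')(u, E) = Mul(Add(5, E), Mul(2, E)) = Mul(2, E, Add(5, E)))
Mul(13, Function('S')(13, 0)) = Mul(13, Mul(2, 0, Add(5, 0))) = Mul(13, Mul(2, 0, 5)) = Mul(13, 0) = 0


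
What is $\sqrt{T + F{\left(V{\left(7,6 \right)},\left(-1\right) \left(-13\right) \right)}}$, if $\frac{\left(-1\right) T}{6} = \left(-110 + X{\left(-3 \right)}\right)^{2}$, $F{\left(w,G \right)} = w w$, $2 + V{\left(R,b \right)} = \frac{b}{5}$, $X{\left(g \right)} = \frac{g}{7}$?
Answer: $\frac{i \sqrt{89628566}}{35} \approx 270.49 i$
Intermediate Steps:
$X{\left(g \right)} = \frac{g}{7}$ ($X{\left(g \right)} = g \frac{1}{7} = \frac{g}{7}$)
$V{\left(R,b \right)} = -2 + \frac{b}{5}$
$F{\left(w,G \right)} = w^{2}$
$T = - \frac{3585174}{49}$ ($T = - 6 \left(-110 + \frac{1}{7} \left(-3\right)\right)^{2} = - 6 \left(-110 - \frac{3}{7}\right)^{2} = - 6 \left(- \frac{773}{7}\right)^{2} = \left(-6\right) \frac{597529}{49} = - \frac{3585174}{49} \approx -73167.0$)
$\sqrt{T + F{\left(V{\left(7,6 \right)},\left(-1\right) \left(-13\right) \right)}} = \sqrt{- \frac{3585174}{49} + \left(-2 + \frac{1}{5} \cdot 6\right)^{2}} = \sqrt{- \frac{3585174}{49} + \left(-2 + \frac{6}{5}\right)^{2}} = \sqrt{- \frac{3585174}{49} + \left(- \frac{4}{5}\right)^{2}} = \sqrt{- \frac{3585174}{49} + \frac{16}{25}} = \sqrt{- \frac{89628566}{1225}} = \frac{i \sqrt{89628566}}{35}$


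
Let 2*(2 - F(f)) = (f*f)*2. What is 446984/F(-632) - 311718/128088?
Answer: -15146692799/4263430428 ≈ -3.5527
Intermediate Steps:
F(f) = 2 - f**2 (F(f) = 2 - f*f*2/2 = 2 - f**2*2/2 = 2 - f**2)
446984/F(-632) - 311718/128088 = 446984/(2 - 1*(-632)**2) - 311718/128088 = 446984/(2 - 1*399424) - 311718*1/128088 = 446984/(2 - 399424) - 51953/21348 = 446984/(-399422) - 51953/21348 = 446984*(-1/399422) - 51953/21348 = -223492/199711 - 51953/21348 = -15146692799/4263430428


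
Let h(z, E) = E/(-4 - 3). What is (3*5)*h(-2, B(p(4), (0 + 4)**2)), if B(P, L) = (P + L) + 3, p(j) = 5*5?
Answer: -660/7 ≈ -94.286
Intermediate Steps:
p(j) = 25
B(P, L) = 3 + L + P (B(P, L) = (L + P) + 3 = 3 + L + P)
h(z, E) = -E/7 (h(z, E) = E/(-7) = E*(-1/7) = -E/7)
(3*5)*h(-2, B(p(4), (0 + 4)**2)) = (3*5)*(-(3 + (0 + 4)**2 + 25)/7) = 15*(-(3 + 4**2 + 25)/7) = 15*(-(3 + 16 + 25)/7) = 15*(-1/7*44) = 15*(-44/7) = -660/7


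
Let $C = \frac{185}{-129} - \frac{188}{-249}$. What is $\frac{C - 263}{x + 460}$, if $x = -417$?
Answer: $- \frac{2823212}{460401} \approx -6.1321$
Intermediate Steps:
$C = - \frac{7271}{10707}$ ($C = 185 \left(- \frac{1}{129}\right) - - \frac{188}{249} = - \frac{185}{129} + \frac{188}{249} = - \frac{7271}{10707} \approx -0.67909$)
$\frac{C - 263}{x + 460} = \frac{- \frac{7271}{10707} - 263}{-417 + 460} = - \frac{2823212}{10707 \cdot 43} = \left(- \frac{2823212}{10707}\right) \frac{1}{43} = - \frac{2823212}{460401}$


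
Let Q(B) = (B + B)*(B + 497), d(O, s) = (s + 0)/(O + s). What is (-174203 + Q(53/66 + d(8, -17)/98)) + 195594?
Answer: 522643670999/23532201 ≈ 22210.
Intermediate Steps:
d(O, s) = s/(O + s)
Q(B) = 2*B*(497 + B) (Q(B) = (2*B)*(497 + B) = 2*B*(497 + B))
(-174203 + Q(53/66 + d(8, -17)/98)) + 195594 = (-174203 + 2*(53/66 - 17/(8 - 17)/98)*(497 + (53/66 - 17/(8 - 17)/98))) + 195594 = (-174203 + 2*(53*(1/66) - 17/(-9)*(1/98))*(497 + (53*(1/66) - 17/(-9)*(1/98)))) + 195594 = (-174203 + 2*(53/66 - 17*(-⅑)*(1/98))*(497 + (53/66 - 17*(-⅑)*(1/98)))) + 195594 = (-174203 + 2*(53/66 + (17/9)*(1/98))*(497 + (53/66 + (17/9)*(1/98)))) + 195594 = (-174203 + 2*(53/66 + 17/882)*(497 + (53/66 + 17/882))) + 195594 = (-174203 + 2*(3989/4851)*(497 + 3989/4851)) + 195594 = (-174203 + 2*(3989/4851)*(2414936/4851)) + 195594 = (-174203 + 19266359408/23532201) + 195594 = -4080113651395/23532201 + 195594 = 522643670999/23532201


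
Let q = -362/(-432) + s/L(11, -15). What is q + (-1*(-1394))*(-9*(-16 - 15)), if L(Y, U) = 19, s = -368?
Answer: 1596076255/4104 ≈ 3.8891e+5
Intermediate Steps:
q = -76049/4104 (q = -362/(-432) - 368/19 = -362*(-1/432) - 368*1/19 = 181/216 - 368/19 = -76049/4104 ≈ -18.530)
q + (-1*(-1394))*(-9*(-16 - 15)) = -76049/4104 + (-1*(-1394))*(-9*(-16 - 15)) = -76049/4104 + 1394*(-9*(-31)) = -76049/4104 + 1394*279 = -76049/4104 + 388926 = 1596076255/4104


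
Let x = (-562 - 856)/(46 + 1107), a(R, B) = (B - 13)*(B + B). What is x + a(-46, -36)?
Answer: 4066366/1153 ≈ 3526.8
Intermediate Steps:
a(R, B) = 2*B*(-13 + B) (a(R, B) = (-13 + B)*(2*B) = 2*B*(-13 + B))
x = -1418/1153 ≈ -1.2298
x + a(-46, -36) = -1418/1153 + 2*(-36)*(-13 - 36) = -1418/1153 + 2*(-36)*(-49) = -1418/1153 + 3528 = 4066366/1153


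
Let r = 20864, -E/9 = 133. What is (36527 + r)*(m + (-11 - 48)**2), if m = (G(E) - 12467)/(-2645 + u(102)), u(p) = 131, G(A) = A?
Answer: 251513130559/1257 ≈ 2.0009e+8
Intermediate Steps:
E = -1197 (E = -9*133 = -1197)
m = 6832/1257 (m = (-1197 - 12467)/(-2645 + 131) = -13664/(-2514) = -13664*(-1/2514) = 6832/1257 ≈ 5.4352)
(36527 + r)*(m + (-11 - 48)**2) = (36527 + 20864)*(6832/1257 + (-11 - 48)**2) = 57391*(6832/1257 + (-59)**2) = 57391*(6832/1257 + 3481) = 57391*(4382449/1257) = 251513130559/1257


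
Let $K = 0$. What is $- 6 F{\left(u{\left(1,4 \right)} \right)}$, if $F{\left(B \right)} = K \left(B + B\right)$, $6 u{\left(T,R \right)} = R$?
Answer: $0$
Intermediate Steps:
$u{\left(T,R \right)} = \frac{R}{6}$
$F{\left(B \right)} = 0$ ($F{\left(B \right)} = 0 \left(B + B\right) = 0 \cdot 2 B = 0$)
$- 6 F{\left(u{\left(1,4 \right)} \right)} = \left(-6\right) 0 = 0$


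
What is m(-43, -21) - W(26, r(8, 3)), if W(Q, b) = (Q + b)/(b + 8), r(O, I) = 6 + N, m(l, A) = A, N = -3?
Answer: -260/11 ≈ -23.636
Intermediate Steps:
r(O, I) = 3 (r(O, I) = 6 - 3 = 3)
W(Q, b) = (Q + b)/(8 + b)
m(-43, -21) - W(26, r(8, 3)) = -21 - (26 + 3)/(8 + 3) = -21 - 29/11 = -260/11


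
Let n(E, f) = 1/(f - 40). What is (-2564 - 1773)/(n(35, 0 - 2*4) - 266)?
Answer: 208176/12769 ≈ 16.303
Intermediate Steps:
n(E, f) = 1/(-40 + f)
(-2564 - 1773)/(n(35, 0 - 2*4) - 266) = (-2564 - 1773)/(1/(-40 + (0 - 2*4)) - 266) = -4337/(1/(-40 + (0 - 8)) - 266) = -4337/(1/(-40 - 8) - 266) = -4337/(1/(-48) - 266) = -4337/(-1/48 - 266) = -4337/(-12769/48) = -4337*(-48/12769) = 208176/12769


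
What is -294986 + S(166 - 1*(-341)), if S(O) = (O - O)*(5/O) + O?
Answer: -294479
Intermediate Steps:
S(O) = O (S(O) = 0*(5/O) + O = 0 + O = O)
-294986 + S(166 - 1*(-341)) = -294986 + (166 - 1*(-341)) = -294986 + (166 + 341) = -294986 + 507 = -294479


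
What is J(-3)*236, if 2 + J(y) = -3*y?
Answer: 1652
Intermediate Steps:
J(y) = -2 - 3*y
J(-3)*236 = (-2 - 3*(-3))*236 = (-2 + 9)*236 = 7*236 = 1652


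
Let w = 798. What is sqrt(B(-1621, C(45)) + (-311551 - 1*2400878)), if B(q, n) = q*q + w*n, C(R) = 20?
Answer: 2*I*sqrt(17207) ≈ 262.35*I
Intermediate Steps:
B(q, n) = q**2 + 798*n (B(q, n) = q*q + 798*n = q**2 + 798*n)
sqrt(B(-1621, C(45)) + (-311551 - 1*2400878)) = sqrt(((-1621)**2 + 798*20) + (-311551 - 1*2400878)) = sqrt((2627641 + 15960) + (-311551 - 2400878)) = sqrt(2643601 - 2712429) = sqrt(-68828) = 2*I*sqrt(17207)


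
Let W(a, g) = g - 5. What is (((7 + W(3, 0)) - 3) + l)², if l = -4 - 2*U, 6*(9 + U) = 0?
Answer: 169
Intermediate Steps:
U = -9 (U = -9 + (⅙)*0 = -9 + 0 = -9)
W(a, g) = -5 + g
l = 14 (l = -4 - 2*(-9) = -4 + 18 = 14)
(((7 + W(3, 0)) - 3) + l)² = (((7 + (-5 + 0)) - 3) + 14)² = (((7 - 5) - 3) + 14)² = ((2 - 3) + 14)² = (-1 + 14)² = 13² = 169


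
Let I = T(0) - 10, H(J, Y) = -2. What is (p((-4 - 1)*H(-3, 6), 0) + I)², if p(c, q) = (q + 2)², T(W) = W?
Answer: 36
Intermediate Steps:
I = -10 (I = 0 - 10 = -10)
p(c, q) = (2 + q)²
(p((-4 - 1)*H(-3, 6), 0) + I)² = ((2 + 0)² - 10)² = (2² - 10)² = (4 - 10)² = (-6)² = 36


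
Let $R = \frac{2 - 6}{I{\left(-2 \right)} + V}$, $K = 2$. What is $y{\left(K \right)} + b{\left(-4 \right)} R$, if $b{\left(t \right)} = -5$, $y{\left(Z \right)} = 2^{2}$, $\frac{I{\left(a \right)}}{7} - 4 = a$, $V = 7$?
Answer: $\frac{104}{21} \approx 4.9524$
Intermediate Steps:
$I{\left(a \right)} = 28 + 7 a$
$R = - \frac{4}{21}$ ($R = \frac{2 - 6}{\left(28 + 7 \left(-2\right)\right) + 7} = - \frac{4}{\left(28 - 14\right) + 7} = - \frac{4}{14 + 7} = - \frac{4}{21} \approx -0.19048$)
$y{\left(Z \right)} = 4$
$y{\left(K \right)} + b{\left(-4 \right)} R = 4 - - \frac{20}{21} = 4 + \frac{20}{21} = \frac{104}{21}$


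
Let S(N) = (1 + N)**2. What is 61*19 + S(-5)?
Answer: 1175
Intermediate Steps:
61*19 + S(-5) = 61*19 + (1 - 5)**2 = 1159 + (-4)**2 = 1159 + 16 = 1175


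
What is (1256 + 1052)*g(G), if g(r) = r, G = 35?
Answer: 80780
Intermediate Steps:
(1256 + 1052)*g(G) = (1256 + 1052)*35 = 2308*35 = 80780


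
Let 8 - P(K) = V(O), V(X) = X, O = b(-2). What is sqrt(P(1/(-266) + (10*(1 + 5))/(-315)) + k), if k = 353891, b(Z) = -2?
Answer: 23*sqrt(669) ≈ 594.90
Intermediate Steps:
O = -2
P(K) = 10 (P(K) = 8 - 1*(-2) = 8 + 2 = 10)
sqrt(P(1/(-266) + (10*(1 + 5))/(-315)) + k) = sqrt(10 + 353891) = sqrt(353901) = 23*sqrt(669)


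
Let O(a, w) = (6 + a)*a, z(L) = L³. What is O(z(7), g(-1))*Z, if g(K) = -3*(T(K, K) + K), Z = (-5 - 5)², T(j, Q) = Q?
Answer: 11970700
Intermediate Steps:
Z = 100 (Z = (-10)² = 100)
g(K) = -6*K (g(K) = -3*(K + K) = -6*K)
O(a, w) = a*(6 + a)
O(z(7), g(-1))*Z = (7³*(6 + 7³))*100 = (343*(6 + 343))*100 = (343*349)*100 = 119707*100 = 11970700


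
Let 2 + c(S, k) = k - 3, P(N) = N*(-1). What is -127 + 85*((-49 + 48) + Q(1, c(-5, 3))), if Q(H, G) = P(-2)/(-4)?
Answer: -509/2 ≈ -254.50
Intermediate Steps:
P(N) = -N
c(S, k) = -5 + k (c(S, k) = -2 + (k - 3) = -2 + (-3 + k) = -5 + k)
Q(H, G) = -½ (Q(H, G) = -1*(-2)/(-4) = 2*(-¼) = -½)
-127 + 85*((-49 + 48) + Q(1, c(-5, 3))) = -127 + 85*((-49 + 48) - ½) = -127 + 85*(-1 - ½) = -127 + 85*(-3/2) = -127 - 255/2 = -509/2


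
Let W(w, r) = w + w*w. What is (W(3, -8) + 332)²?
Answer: 118336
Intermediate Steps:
W(w, r) = w + w²
(W(3, -8) + 332)² = (3*(1 + 3) + 332)² = (3*4 + 332)² = (12 + 332)² = 344² = 118336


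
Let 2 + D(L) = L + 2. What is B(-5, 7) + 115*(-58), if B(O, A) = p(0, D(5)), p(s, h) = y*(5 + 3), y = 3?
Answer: -6646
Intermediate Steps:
D(L) = L (D(L) = -2 + (L + 2) = -2 + (2 + L) = L)
p(s, h) = 24 (p(s, h) = 3*(5 + 3) = 3*8 = 24)
B(O, A) = 24
B(-5, 7) + 115*(-58) = 24 + 115*(-58) = 24 - 6670 = -6646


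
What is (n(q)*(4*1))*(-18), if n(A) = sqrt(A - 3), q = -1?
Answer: -144*I ≈ -144.0*I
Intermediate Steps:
n(A) = sqrt(-3 + A)
(n(q)*(4*1))*(-18) = (sqrt(-3 - 1)*(4*1))*(-18) = (sqrt(-4)*4)*(-18) = ((2*I)*4)*(-18) = (8*I)*(-18) = -144*I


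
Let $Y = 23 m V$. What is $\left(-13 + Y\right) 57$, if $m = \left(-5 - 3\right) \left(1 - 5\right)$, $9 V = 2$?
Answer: $\frac{25745}{3} \approx 8581.7$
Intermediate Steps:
$V = \frac{2}{9}$ ($V = \frac{1}{9} \cdot 2 = \frac{2}{9} \approx 0.22222$)
$m = 32$ ($m = \left(-8\right) \left(-4\right) = 32$)
$Y = \frac{1472}{9}$ ($Y = 23 \cdot 32 \cdot \frac{2}{9} = 23 \cdot \frac{64}{9} = \frac{1472}{9} \approx 163.56$)
$\left(-13 + Y\right) 57 = \left(-13 + \frac{1472}{9}\right) 57 = \frac{1355}{9} \cdot 57 = \frac{25745}{3}$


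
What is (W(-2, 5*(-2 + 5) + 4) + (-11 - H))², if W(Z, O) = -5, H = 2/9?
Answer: 21316/81 ≈ 263.16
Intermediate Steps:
H = 2/9 (H = 2*(⅑) = 2/9 ≈ 0.22222)
(W(-2, 5*(-2 + 5) + 4) + (-11 - H))² = (-5 + (-11 - 1*2/9))² = (-5 + (-11 - 2/9))² = (-5 - 101/9)² = (-146/9)² = 21316/81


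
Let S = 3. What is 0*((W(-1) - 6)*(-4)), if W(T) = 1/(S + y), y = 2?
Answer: 0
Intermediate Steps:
W(T) = ⅕ (W(T) = 1/(3 + 2) = 1/5 = ⅕)
0*((W(-1) - 6)*(-4)) = 0*((⅕ - 6)*(-4)) = 0*(-29/5*(-4)) = 0*(116/5) = 0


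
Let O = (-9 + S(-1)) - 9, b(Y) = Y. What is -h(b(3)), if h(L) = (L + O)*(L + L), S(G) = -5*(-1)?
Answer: 60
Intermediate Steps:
S(G) = 5
O = -13 (O = (-9 + 5) - 9 = -4 - 9 = -13)
h(L) = 2*L*(-13 + L) (h(L) = (L - 13)*(L + L) = (-13 + L)*(2*L) = 2*L*(-13 + L))
-h(b(3)) = -2*3*(-13 + 3) = -2*3*(-10) = -1*(-60) = 60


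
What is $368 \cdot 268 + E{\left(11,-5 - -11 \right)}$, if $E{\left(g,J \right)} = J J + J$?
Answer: $98666$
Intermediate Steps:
$E{\left(g,J \right)} = J + J^{2}$ ($E{\left(g,J \right)} = J^{2} + J = J + J^{2}$)
$368 \cdot 268 + E{\left(11,-5 - -11 \right)} = 368 \cdot 268 + \left(-5 - -11\right) \left(1 - -6\right) = 98624 + \left(-5 + 11\right) \left(1 + \left(-5 + 11\right)\right) = 98624 + 6 \left(1 + 6\right) = 98624 + 6 \cdot 7 = 98624 + 42 = 98666$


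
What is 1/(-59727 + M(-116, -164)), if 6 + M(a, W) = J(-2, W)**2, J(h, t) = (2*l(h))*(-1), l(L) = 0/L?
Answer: -1/59733 ≈ -1.6741e-5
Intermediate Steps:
l(L) = 0
J(h, t) = 0 (J(h, t) = (2*0)*(-1) = 0*(-1) = 0)
M(a, W) = -6 (M(a, W) = -6 + 0**2 = -6 + 0 = -6)
1/(-59727 + M(-116, -164)) = 1/(-59727 - 6) = 1/(-59733) = -1/59733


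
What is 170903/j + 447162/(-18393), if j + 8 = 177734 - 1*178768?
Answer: -1203120561/6388502 ≈ -188.33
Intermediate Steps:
j = -1042 (j = -8 + (177734 - 1*178768) = -8 + (177734 - 178768) = -8 - 1034 = -1042)
170903/j + 447162/(-18393) = 170903/(-1042) + 447162/(-18393) = 170903*(-1/1042) + 447162*(-1/18393) = -170903/1042 - 149054/6131 = -1203120561/6388502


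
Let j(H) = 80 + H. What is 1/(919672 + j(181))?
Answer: 1/919933 ≈ 1.0870e-6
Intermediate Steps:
1/(919672 + j(181)) = 1/(919672 + (80 + 181)) = 1/(919672 + 261) = 1/919933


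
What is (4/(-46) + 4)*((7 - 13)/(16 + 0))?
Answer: -135/92 ≈ -1.4674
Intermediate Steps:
(4/(-46) + 4)*((7 - 13)/(16 + 0)) = (4*(-1/46) + 4)*(-6/16) = (-2/23 + 4)*(-6*1/16) = (90/23)*(-3/8) = -135/92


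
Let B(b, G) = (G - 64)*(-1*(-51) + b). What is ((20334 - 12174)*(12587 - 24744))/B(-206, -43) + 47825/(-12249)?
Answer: -243181539301/40629933 ≈ -5985.3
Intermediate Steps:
B(b, G) = (-64 + G)*(51 + b)
((20334 - 12174)*(12587 - 24744))/B(-206, -43) + 47825/(-12249) = ((20334 - 12174)*(12587 - 24744))/(-3264 - 64*(-206) + 51*(-43) - 43*(-206)) + 47825/(-12249) = (8160*(-12157))/(-3264 + 13184 - 2193 + 8858) + 47825*(-1/12249) = -99201120/16585 - 47825/12249 = -99201120*1/16585 - 47825/12249 = -19840224/3317 - 47825/12249 = -243181539301/40629933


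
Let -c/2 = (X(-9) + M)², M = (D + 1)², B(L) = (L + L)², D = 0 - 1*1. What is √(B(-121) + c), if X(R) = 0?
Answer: 242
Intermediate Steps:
D = -1 (D = 0 - 1 = -1)
B(L) = 4*L² (B(L) = (2*L)² = 4*L²)
M = 0 (M = (-1 + 1)² = 0² = 0)
c = 0 (c = -2*(0 + 0)² = -2*0² = -2*0 = 0)
√(B(-121) + c) = √(4*(-121)² + 0) = √(4*14641 + 0) = √(58564 + 0) = √58564 = 242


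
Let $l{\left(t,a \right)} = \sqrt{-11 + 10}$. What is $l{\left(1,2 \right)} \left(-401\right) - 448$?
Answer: $-448 - 401 i \approx -448.0 - 401.0 i$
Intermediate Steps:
$l{\left(t,a \right)} = i$ ($l{\left(t,a \right)} = \sqrt{-1} = i$)
$l{\left(1,2 \right)} \left(-401\right) - 448 = i \left(-401\right) - 448 = - 401 i - 448 = -448 - 401 i$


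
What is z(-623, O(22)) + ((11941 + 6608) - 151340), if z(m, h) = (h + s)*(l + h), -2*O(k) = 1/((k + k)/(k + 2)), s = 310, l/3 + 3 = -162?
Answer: -34629047/121 ≈ -2.8619e+5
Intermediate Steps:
l = -495 (l = -9 + 3*(-162) = -9 - 486 = -495)
O(k) = -(2 + k)/(4*k) (O(k) = -(k + 2)/(k + k)/2 = -(2 + k)/(2*k)/2 = -(2 + k)/(4*k))
z(m, h) = (-495 + h)*(310 + h) (z(m, h) = (h + 310)*(-495 + h) = (310 + h)*(-495 + h) = (-495 + h)*(310 + h))
z(-623, O(22)) + ((11941 + 6608) - 151340) = (-153450 + ((1/4)*(-2 - 1*22)/22)**2 - 185*(-2 - 1*22)/(4*22)) + ((11941 + 6608) - 151340) = (-153450 + ((1/4)*(1/22)*(-2 - 22))**2 - 185*(-2 - 22)/(4*22)) + (18549 - 151340) = (-153450 + ((1/4)*(1/22)*(-24))**2 - 185*(-24)/(4*22)) - 132791 = (-153450 + (-3/11)**2 - 185*(-3/11)) - 132791 = (-153450 + 9/121 + 555/11) - 132791 = -18561336/121 - 132791 = -34629047/121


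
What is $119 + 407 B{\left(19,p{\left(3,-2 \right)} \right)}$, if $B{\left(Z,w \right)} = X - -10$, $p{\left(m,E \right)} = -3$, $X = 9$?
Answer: $7852$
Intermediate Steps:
$B{\left(Z,w \right)} = 19$ ($B{\left(Z,w \right)} = 9 - -10 = 9 + 10 = 19$)
$119 + 407 B{\left(19,p{\left(3,-2 \right)} \right)} = 119 + 407 \cdot 19 = 119 + 7733 = 7852$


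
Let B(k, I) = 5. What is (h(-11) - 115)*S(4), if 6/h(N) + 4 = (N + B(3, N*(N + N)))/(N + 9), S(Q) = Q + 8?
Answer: -1452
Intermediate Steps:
S(Q) = 8 + Q
h(N) = 6/(-4 + (5 + N)/(9 + N)) (h(N) = 6/(-4 + (N + 5)/(N + 9)) = 6/(-4 + (5 + N)/(9 + N)))
(h(-11) - 115)*S(4) = (6*(-9 - 1*(-11))/(31 + 3*(-11)) - 115)*(8 + 4) = (6*(-9 + 11)/(31 - 33) - 115)*12 = (6*2/(-2) - 115)*12 = (6*(-½)*2 - 115)*12 = (-6 - 115)*12 = -121*12 = -1452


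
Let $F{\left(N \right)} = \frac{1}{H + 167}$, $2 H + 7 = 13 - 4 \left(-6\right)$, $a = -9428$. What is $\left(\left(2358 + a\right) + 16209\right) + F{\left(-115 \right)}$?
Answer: $\frac{1663299}{182} \approx 9139.0$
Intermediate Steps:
$H = 15$ ($H = - \frac{7}{2} + \frac{13 - 4 \left(-6\right)}{2} = - \frac{7}{2} + \frac{13 - -24}{2} = - \frac{7}{2} + \frac{13 + 24}{2} = - \frac{7}{2} + \frac{1}{2} \cdot 37 = - \frac{7}{2} + \frac{37}{2} = 15$)
$F{\left(N \right)} = \frac{1}{182}$ ($F{\left(N \right)} = \frac{1}{15 + 167} = \frac{1}{182}$)
$\left(\left(2358 + a\right) + 16209\right) + F{\left(-115 \right)} = \left(\left(2358 - 9428\right) + 16209\right) + \frac{1}{182} = \left(-7070 + 16209\right) + \frac{1}{182} = 9139 + \frac{1}{182} = \frac{1663299}{182}$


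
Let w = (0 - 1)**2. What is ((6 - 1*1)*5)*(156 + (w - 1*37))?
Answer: 3000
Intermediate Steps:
w = 1 (w = (-1)**2 = 1)
((6 - 1*1)*5)*(156 + (w - 1*37)) = ((6 - 1*1)*5)*(156 + (1 - 1*37)) = ((6 - 1)*5)*(156 + (1 - 37)) = (5*5)*(156 - 36) = 25*120 = 3000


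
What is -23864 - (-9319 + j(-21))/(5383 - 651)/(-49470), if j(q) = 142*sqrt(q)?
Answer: -5586372451879/234092040 + 71*I*sqrt(21)/117046020 ≈ -23864.0 + 2.7798e-6*I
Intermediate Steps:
-23864 - (-9319 + j(-21))/(5383 - 651)/(-49470) = -23864 - (-9319 + 142*sqrt(-21))/(5383 - 651)/(-49470) = -23864 - (-9319 + 142*(I*sqrt(21)))/4732*(-1)/49470 = -23864 - (-9319 + 142*I*sqrt(21))*(1/4732)*(-1)/49470 = -23864 - (-9319/4732 + 71*I*sqrt(21)/2366)*(-1)/49470 = -23864 - (9319/234092040 - 71*I*sqrt(21)/117046020) = -23864 + (-9319/234092040 + 71*I*sqrt(21)/117046020) = -5586372451879/234092040 + 71*I*sqrt(21)/117046020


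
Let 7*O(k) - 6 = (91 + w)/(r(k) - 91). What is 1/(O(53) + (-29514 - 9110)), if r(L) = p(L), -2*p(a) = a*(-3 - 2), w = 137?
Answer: -581/22439590 ≈ -2.5892e-5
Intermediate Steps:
p(a) = 5*a/2 (p(a) = -a*(-3 - 2)/2 = -a*(-5)/2 = -(-5)*a/2 = 5*a/2)
r(L) = 5*L/2
O(k) = 6/7 + 228/(7*(-91 + 5*k/2)) (O(k) = 6/7 + ((91 + 137)/(5*k/2 - 91))/7 = 6/7 + (228/(-91 + 5*k/2))/7 = 6/7 + 228/(7*(-91 + 5*k/2)))
1/(O(53) + (-29514 - 9110)) = 1/(6*(-106 + 5*53)/(7*(-182 + 5*53)) + (-29514 - 9110)) = 1/(6*(-106 + 265)/(7*(-182 + 265)) - 38624) = 1/((6/7)*159/83 - 38624) = 1/((6/7)*(1/83)*159 - 38624) = 1/(954/581 - 38624) = 1/(-22439590/581) = -581/22439590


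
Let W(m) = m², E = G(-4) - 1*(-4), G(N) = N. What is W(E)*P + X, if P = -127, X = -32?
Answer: -32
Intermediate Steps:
E = 0 (E = -4 - 1*(-4) = -4 + 4 = 0)
W(E)*P + X = 0²*(-127) - 32 = 0*(-127) - 32 = 0 - 32 = -32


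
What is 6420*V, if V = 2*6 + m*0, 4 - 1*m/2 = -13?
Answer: 77040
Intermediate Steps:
m = 34 (m = 8 - 2*(-13) = 8 + 26 = 34)
V = 12 (V = 2*6 + 34*0 = 12 + 0 = 12)
6420*V = 6420*12 = 77040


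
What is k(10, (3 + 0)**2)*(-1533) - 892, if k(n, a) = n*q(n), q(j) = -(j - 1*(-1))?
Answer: 167738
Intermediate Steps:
q(j) = -1 - j (q(j) = -(j + 1) = -(1 + j) = -1 - j)
k(n, a) = n*(-1 - n)
k(10, (3 + 0)**2)*(-1533) - 892 = -1*10*(1 + 10)*(-1533) - 892 = -1*10*11*(-1533) - 892 = -110*(-1533) - 892 = 168630 - 892 = 167738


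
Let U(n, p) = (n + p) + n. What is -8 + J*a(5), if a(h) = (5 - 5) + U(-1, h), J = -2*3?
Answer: -26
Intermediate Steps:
U(n, p) = p + 2*n
J = -6
a(h) = -2 + h (a(h) = (5 - 5) + (h + 2*(-1)) = 0 + (h - 2) = 0 + (-2 + h) = -2 + h)
-8 + J*a(5) = -8 - 6*(-2 + 5) = -8 - 6*3 = -8 - 18 = -26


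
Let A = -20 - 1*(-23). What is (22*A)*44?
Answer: 2904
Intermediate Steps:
A = 3 (A = -20 + 23 = 3)
(22*A)*44 = (22*3)*44 = 66*44 = 2904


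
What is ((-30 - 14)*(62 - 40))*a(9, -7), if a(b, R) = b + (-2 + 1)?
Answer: -7744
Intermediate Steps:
a(b, R) = -1 + b (a(b, R) = b - 1 = -1 + b)
((-30 - 14)*(62 - 40))*a(9, -7) = ((-30 - 14)*(62 - 40))*(-1 + 9) = -44*22*8 = -968*8 = -7744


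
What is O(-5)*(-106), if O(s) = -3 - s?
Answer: -212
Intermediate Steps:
O(-5)*(-106) = (-3 - 1*(-5))*(-106) = (-3 + 5)*(-106) = 2*(-106) = -212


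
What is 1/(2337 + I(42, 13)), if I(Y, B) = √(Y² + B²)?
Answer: 2337/5459636 - √1933/5459636 ≈ 0.00042000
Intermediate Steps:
I(Y, B) = √(B² + Y²)
1/(2337 + I(42, 13)) = 1/(2337 + √(13² + 42²)) = 1/(2337 + √(169 + 1764)) = 1/(2337 + √1933)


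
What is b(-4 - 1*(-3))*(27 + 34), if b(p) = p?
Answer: -61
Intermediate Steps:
b(-4 - 1*(-3))*(27 + 34) = (-4 - 1*(-3))*(27 + 34) = (-4 + 3)*61 = -1*61 = -61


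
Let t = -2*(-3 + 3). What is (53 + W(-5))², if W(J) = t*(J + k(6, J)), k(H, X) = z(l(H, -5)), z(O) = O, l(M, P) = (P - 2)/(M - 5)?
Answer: 2809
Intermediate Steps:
l(M, P) = (-2 + P)/(-5 + M)
k(H, X) = -7/(-5 + H) (k(H, X) = (-2 - 5)/(-5 + H) = -7/(-5 + H))
t = 0 (t = -2*0 = 0)
W(J) = 0 (W(J) = 0*(J - 7/(-5 + 6)) = 0*(J - 7/1) = 0*(J - 7*1) = 0*(J - 7) = 0*(-7 + J) = 0)
(53 + W(-5))² = (53 + 0)² = 53² = 2809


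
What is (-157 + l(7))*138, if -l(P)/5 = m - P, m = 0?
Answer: -16836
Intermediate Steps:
l(P) = 5*P (l(P) = -5*(0 - P) = -(-5)*P = 5*P)
(-157 + l(7))*138 = (-157 + 5*7)*138 = (-157 + 35)*138 = -122*138 = -16836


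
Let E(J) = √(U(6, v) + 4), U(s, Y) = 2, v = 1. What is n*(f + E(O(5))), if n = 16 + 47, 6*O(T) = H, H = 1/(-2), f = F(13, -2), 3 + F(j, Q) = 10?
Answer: 441 + 63*√6 ≈ 595.32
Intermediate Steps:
F(j, Q) = 7 (F(j, Q) = -3 + 10 = 7)
f = 7
H = -½ ≈ -0.50000
O(T) = -1/12 (O(T) = (⅙)*(-½) = -1/12)
E(J) = √6 (E(J) = √(2 + 4) = √6)
n = 63
n*(f + E(O(5))) = 63*(7 + √6) = 441 + 63*√6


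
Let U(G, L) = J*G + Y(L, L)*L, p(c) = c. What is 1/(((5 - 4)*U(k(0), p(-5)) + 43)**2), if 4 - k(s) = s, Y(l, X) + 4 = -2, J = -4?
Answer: 1/3249 ≈ 0.00030779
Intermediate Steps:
Y(l, X) = -6 (Y(l, X) = -4 - 2 = -6)
k(s) = 4 - s
U(G, L) = -6*L - 4*G (U(G, L) = -4*G - 6*L = -6*L - 4*G)
1/(((5 - 4)*U(k(0), p(-5)) + 43)**2) = 1/(((5 - 4)*(-6*(-5) - 4*(4 - 1*0)) + 43)**2) = 1/((1*(30 - 4*(4 + 0)) + 43)**2) = 1/((1*(30 - 4*4) + 43)**2) = 1/((1*(30 - 16) + 43)**2) = 1/((1*14 + 43)**2) = 1/((14 + 43)**2) = 1/(57**2) = 1/3249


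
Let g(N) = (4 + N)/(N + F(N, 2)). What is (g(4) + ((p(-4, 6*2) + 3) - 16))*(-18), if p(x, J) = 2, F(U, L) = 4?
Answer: 180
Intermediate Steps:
g(N) = 1 (g(N) = (4 + N)/(N + 4) = (4 + N)/(4 + N) = 1)
(g(4) + ((p(-4, 6*2) + 3) - 16))*(-18) = (1 + ((2 + 3) - 16))*(-18) = (1 + (5 - 16))*(-18) = (1 - 11)*(-18) = -10*(-18) = 180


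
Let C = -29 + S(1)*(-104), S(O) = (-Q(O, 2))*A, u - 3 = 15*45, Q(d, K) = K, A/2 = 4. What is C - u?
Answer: 957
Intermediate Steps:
A = 8 (A = 2*4 = 8)
u = 678 (u = 3 + 15*45 = 3 + 675 = 678)
S(O) = -16 (S(O) = -1*2*8 = -2*8 = -16)
C = 1635 (C = -29 - 16*(-104) = -29 + 1664 = 1635)
C - u = 1635 - 1*678 = 1635 - 678 = 957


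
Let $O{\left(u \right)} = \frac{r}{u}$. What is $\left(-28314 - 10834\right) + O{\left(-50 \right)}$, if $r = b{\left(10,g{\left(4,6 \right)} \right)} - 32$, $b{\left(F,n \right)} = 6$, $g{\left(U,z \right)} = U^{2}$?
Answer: $- \frac{978687}{25} \approx -39148.0$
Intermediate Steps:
$r = -26$ ($r = 6 - 32 = -26$)
$O{\left(u \right)} = - \frac{26}{u}$
$\left(-28314 - 10834\right) + O{\left(-50 \right)} = \left(-28314 - 10834\right) - \frac{26}{-50} = -39148 - - \frac{13}{25} = -39148 + \frac{13}{25} = - \frac{978687}{25}$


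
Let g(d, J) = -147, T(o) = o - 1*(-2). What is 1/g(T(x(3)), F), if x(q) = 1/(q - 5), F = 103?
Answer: -1/147 ≈ -0.0068027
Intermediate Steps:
x(q) = 1/(-5 + q)
T(o) = 2 + o (T(o) = o + 2 = 2 + o)
1/g(T(x(3)), F) = 1/(-147) = -1/147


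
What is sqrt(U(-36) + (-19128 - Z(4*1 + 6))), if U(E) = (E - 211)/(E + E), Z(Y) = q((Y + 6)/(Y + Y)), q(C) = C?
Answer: I*sqrt(68851330)/60 ≈ 138.29*I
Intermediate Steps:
Z(Y) = (6 + Y)/(2*Y) (Z(Y) = (Y + 6)/(Y + Y) = (6 + Y)/((2*Y)) = (6 + Y)*(1/(2*Y)) = (6 + Y)/(2*Y))
U(E) = (-211 + E)/(2*E) (U(E) = (-211 + E)/((2*E)) = (-211 + E)*(1/(2*E)) = (-211 + E)/(2*E))
sqrt(U(-36) + (-19128 - Z(4*1 + 6))) = sqrt((1/2)*(-211 - 36)/(-36) + (-19128 - (6 + (4*1 + 6))/(2*(4*1 + 6)))) = sqrt((1/2)*(-1/36)*(-247) + (-19128 - (6 + (4 + 6))/(2*(4 + 6)))) = sqrt(247/72 + (-19128 - (6 + 10)/(2*10))) = sqrt(247/72 + (-19128 - 16/(2*10))) = sqrt(247/72 + (-19128 - 1*4/5)) = sqrt(247/72 + (-19128 - 4/5)) = sqrt(247/72 - 95644/5) = sqrt(-6885133/360) = I*sqrt(68851330)/60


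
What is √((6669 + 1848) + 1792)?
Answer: 13*√61 ≈ 101.53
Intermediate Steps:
√((6669 + 1848) + 1792) = √(8517 + 1792) = √10309 = 13*√61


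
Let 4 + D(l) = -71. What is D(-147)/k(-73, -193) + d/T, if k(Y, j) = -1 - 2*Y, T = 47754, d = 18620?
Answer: -12595/98919 ≈ -0.12733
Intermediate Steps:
D(l) = -75 (D(l) = -4 - 71 = -75)
D(-147)/k(-73, -193) + d/T = -75/(-1 - 2*(-73)) + 18620/47754 = -75/(-1 + 146) + 18620*(1/47754) = -75/145 + 1330/3411 = -75*1/145 + 1330/3411 = -15/29 + 1330/3411 = -12595/98919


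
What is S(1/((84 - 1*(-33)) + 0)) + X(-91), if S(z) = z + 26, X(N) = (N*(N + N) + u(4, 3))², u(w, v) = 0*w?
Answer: 32093084791/117 ≈ 2.7430e+8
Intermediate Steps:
u(w, v) = 0
X(N) = 4*N⁴ (X(N) = (N*(N + N) + 0)² = (N*(2*N) + 0)² = (2*N² + 0)² = (2*N²)² = 4*N⁴)
S(z) = 26 + z
S(1/((84 - 1*(-33)) + 0)) + X(-91) = (26 + 1/((84 - 1*(-33)) + 0)) + 4*(-91)⁴ = (26 + 1/((84 + 33) + 0)) + 4*68574961 = (26 + 1/(117 + 0)) + 274299844 = (26 + 1/117) + 274299844 = 3043/117 + 274299844 = 32093084791/117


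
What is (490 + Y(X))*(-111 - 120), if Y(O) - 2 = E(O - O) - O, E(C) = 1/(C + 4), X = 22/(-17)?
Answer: -7752591/68 ≈ -1.1401e+5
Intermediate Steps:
X = -22/17 (X = 22*(-1/17) = -22/17 ≈ -1.2941)
E(C) = 1/(4 + C)
Y(O) = 9/4 - O (Y(O) = 2 + (1/(4 + (O - O)) - O) = 2 + (1/(4 + 0) - O) = 2 + (1/4 - O) = 2 + (¼ - O) = 9/4 - O)
(490 + Y(X))*(-111 - 120) = (490 + (9/4 - 1*(-22/17)))*(-111 - 120) = (490 + (9/4 + 22/17))*(-231) = (490 + 241/68)*(-231) = (33561/68)*(-231) = -7752591/68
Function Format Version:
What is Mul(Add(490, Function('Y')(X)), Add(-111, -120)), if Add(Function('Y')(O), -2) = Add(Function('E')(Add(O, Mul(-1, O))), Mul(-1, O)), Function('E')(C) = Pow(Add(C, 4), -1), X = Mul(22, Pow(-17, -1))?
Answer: Rational(-7752591, 68) ≈ -1.1401e+5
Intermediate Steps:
X = Rational(-22, 17) (X = Mul(22, Rational(-1, 17)) = Rational(-22, 17) ≈ -1.2941)
Function('E')(C) = Pow(Add(4, C), -1)
Function('Y')(O) = Add(Rational(9, 4), Mul(-1, O)) (Function('Y')(O) = Add(2, Add(Pow(Add(4, Add(O, Mul(-1, O))), -1), Mul(-1, O))) = Add(2, Add(Pow(Add(4, 0), -1), Mul(-1, O))) = Add(2, Add(Pow(4, -1), Mul(-1, O))) = Add(2, Add(Rational(1, 4), Mul(-1, O))) = Add(Rational(9, 4), Mul(-1, O)))
Mul(Add(490, Function('Y')(X)), Add(-111, -120)) = Mul(Add(490, Add(Rational(9, 4), Mul(-1, Rational(-22, 17)))), Add(-111, -120)) = Mul(Add(490, Add(Rational(9, 4), Rational(22, 17))), -231) = Mul(Add(490, Rational(241, 68)), -231) = Mul(Rational(33561, 68), -231) = Rational(-7752591, 68)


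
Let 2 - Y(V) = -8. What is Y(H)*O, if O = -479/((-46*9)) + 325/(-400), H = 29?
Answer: 5705/1656 ≈ 3.4450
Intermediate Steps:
Y(V) = 10 (Y(V) = 2 - 1*(-8) = 2 + 8 = 10)
O = 1141/3312 (O = -479/(-414) + 325*(-1/400) = -479*(-1/414) - 13/16 = 479/414 - 13/16 = 1141/3312 ≈ 0.34450)
Y(H)*O = 10*(1141/3312) = 5705/1656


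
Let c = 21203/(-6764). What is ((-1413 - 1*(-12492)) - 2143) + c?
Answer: 60421901/6764 ≈ 8932.9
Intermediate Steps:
c = -21203/6764 (c = 21203*(-1/6764) = -21203/6764 ≈ -3.1347)
((-1413 - 1*(-12492)) - 2143) + c = ((-1413 - 1*(-12492)) - 2143) - 21203/6764 = ((-1413 + 12492) - 2143) - 21203/6764 = (11079 - 2143) - 21203/6764 = 8936 - 21203/6764 = 60421901/6764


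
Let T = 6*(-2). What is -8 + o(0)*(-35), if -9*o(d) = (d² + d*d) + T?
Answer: -164/3 ≈ -54.667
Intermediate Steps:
T = -12
o(d) = 4/3 - 2*d²/9 (o(d) = -((d² + d*d) - 12)/9 = -((d² + d²) - 12)/9 = -(2*d² - 12)/9 = -(-12 + 2*d²)/9 = 4/3 - 2*d²/9)
-8 + o(0)*(-35) = -8 + (4/3 - 2/9*0²)*(-35) = -8 + (4/3 - 2/9*0)*(-35) = -8 + (4/3 + 0)*(-35) = -8 + (4/3)*(-35) = -8 - 140/3 = -164/3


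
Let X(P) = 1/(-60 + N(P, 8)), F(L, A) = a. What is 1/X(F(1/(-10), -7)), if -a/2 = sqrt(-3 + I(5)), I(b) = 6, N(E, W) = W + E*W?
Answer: -52 - 16*sqrt(3) ≈ -79.713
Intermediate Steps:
a = -2*sqrt(3) (a = -2*sqrt(-3 + 6) = -2*sqrt(3) ≈ -3.4641)
F(L, A) = -2*sqrt(3)
X(P) = 1/(-52 + 8*P) (X(P) = 1/(-60 + 8*(1 + P)) = 1/(-60 + (8 + 8*P)) = 1/(-52 + 8*P))
1/X(F(1/(-10), -7)) = 1/(1/(4*(-13 + 2*(-2*sqrt(3))))) = 1/(1/(4*(-13 - 4*sqrt(3)))) = -52 - 16*sqrt(3)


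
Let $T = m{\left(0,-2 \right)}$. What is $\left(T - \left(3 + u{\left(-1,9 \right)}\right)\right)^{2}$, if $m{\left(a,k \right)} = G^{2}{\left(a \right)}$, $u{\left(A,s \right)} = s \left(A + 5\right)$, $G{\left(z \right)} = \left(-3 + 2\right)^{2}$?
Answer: $1444$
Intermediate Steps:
$G{\left(z \right)} = 1$ ($G{\left(z \right)} = \left(-1\right)^{2} = 1$)
$u{\left(A,s \right)} = s \left(5 + A\right)$
$m{\left(a,k \right)} = 1$ ($m{\left(a,k \right)} = 1^{2} = 1$)
$T = 1$
$\left(T - \left(3 + u{\left(-1,9 \right)}\right)\right)^{2} = \left(1 - \left(3 + 9 \left(5 - 1\right)\right)\right)^{2} = \left(1 - \left(3 + 9 \cdot 4\right)\right)^{2} = \left(1 - 39\right)^{2} = \left(-38\right)^{2} = 1444$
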